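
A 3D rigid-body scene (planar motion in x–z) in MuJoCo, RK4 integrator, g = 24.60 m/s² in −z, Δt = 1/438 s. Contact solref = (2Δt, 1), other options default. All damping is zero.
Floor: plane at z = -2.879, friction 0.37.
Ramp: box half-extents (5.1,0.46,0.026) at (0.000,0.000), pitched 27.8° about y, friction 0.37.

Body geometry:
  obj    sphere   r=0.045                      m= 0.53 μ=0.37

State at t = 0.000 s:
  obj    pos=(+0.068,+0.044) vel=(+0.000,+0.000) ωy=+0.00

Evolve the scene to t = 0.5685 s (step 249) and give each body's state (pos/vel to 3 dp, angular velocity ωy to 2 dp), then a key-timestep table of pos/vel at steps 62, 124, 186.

State at t = 0.5685 s:
  obj    pos=(+1.240,-0.573) vel=(+4.121,-2.173) ωy=+103.52

Key-timestep trajectory:
   step    t(s)  obj.x    obj.z    obj.vx   obj.vz 
     62  0.1416   +0.141  +0.006  +1.026  -0.541
    124  0.2831   +0.359  -0.109  +2.052  -1.082
    186  0.4247   +0.722  -0.300  +3.079  -1.623


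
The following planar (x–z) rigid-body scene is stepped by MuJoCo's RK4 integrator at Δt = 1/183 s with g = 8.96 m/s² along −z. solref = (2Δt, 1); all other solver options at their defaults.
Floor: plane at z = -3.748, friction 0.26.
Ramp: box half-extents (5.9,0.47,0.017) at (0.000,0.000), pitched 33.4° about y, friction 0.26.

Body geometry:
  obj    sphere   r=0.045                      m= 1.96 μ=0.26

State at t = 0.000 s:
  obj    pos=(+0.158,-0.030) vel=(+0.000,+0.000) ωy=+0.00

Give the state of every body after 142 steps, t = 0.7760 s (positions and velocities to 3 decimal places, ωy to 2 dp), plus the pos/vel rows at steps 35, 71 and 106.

State at t = 0.7760 s:
  obj    pos=(+1.044,-0.614) vel=(+2.283,-1.505) ωy=+60.73

Key-timestep trajectory:
   step    t(s)  obj.x    obj.z    obj.vx   obj.vz 
     35  0.1913   +0.212  -0.065  +0.563  -0.371
     71  0.3880   +0.380  -0.176  +1.141  -0.753
    106  0.5792   +0.652  -0.355  +1.704  -1.124


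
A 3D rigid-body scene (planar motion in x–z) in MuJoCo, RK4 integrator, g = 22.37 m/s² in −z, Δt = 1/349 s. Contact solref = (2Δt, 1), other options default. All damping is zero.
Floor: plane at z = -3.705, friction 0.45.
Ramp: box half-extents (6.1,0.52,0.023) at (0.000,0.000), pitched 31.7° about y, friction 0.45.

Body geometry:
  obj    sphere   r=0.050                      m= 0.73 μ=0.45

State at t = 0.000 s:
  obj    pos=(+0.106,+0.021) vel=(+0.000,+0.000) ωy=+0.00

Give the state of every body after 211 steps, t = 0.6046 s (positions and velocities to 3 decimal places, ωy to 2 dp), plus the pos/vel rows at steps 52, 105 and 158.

State at t = 0.6046 s:
  obj    pos=(+1.411,-0.786) vel=(+4.319,-2.667) ωy=+101.51

Key-timestep trajectory:
   step    t(s)  obj.x    obj.z    obj.vx   obj.vz 
     52  0.1490   +0.185  -0.029  +1.064  -0.657
    105  0.3009   +0.429  -0.179  +2.149  -1.327
    158  0.4527   +0.838  -0.432  +3.234  -1.997


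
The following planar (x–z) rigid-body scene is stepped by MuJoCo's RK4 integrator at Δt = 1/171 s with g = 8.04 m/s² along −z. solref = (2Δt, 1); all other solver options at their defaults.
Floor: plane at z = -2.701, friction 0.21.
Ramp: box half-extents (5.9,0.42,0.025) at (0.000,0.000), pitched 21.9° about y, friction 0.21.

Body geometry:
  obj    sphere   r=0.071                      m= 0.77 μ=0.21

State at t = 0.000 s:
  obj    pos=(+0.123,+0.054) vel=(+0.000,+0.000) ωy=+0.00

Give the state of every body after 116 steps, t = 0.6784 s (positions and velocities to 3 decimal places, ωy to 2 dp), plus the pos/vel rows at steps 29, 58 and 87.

State at t = 0.6784 s:
  obj    pos=(+0.580,-0.130) vel=(+1.348,-0.542) ωy=+20.46

Key-timestep trajectory:
   step    t(s)  obj.x    obj.z    obj.vx   obj.vz 
     29  0.1696   +0.152  +0.043  +0.337  -0.136
     58  0.3392   +0.237  +0.008  +0.674  -0.271
     87  0.5088   +0.380  -0.049  +1.011  -0.407


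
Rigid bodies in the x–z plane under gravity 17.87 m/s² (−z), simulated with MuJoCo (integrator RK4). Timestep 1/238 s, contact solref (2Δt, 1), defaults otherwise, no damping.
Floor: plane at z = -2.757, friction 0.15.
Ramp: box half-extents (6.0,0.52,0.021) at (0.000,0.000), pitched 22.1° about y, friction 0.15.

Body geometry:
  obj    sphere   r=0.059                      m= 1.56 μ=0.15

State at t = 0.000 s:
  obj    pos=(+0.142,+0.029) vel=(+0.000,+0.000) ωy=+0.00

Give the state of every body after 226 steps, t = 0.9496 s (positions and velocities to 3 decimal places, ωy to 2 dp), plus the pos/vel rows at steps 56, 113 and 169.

State at t = 0.9496 s:
  obj    pos=(+2.148,-0.786) vel=(+4.225,-1.716) ωy=+77.27

Key-timestep trajectory:
   step    t(s)  obj.x    obj.z    obj.vx   obj.vz 
     56  0.2353   +0.265  -0.021  +1.047  -0.425
    113  0.4748   +0.644  -0.175  +2.113  -0.858
    169  0.7101   +1.264  -0.427  +3.160  -1.283


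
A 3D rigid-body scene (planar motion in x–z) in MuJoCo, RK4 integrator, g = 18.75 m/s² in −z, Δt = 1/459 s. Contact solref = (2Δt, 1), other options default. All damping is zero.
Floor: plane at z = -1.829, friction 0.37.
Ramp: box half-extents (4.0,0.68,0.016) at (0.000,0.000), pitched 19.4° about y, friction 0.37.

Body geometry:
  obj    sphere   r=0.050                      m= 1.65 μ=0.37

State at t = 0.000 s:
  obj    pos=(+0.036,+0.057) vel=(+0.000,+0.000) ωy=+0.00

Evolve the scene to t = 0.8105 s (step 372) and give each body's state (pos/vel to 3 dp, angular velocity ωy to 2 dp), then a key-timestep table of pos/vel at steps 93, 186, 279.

State at t = 0.8105 s:
  obj    pos=(+1.414,-0.428) vel=(+3.401,-1.198) ωy=+72.10

Key-timestep trajectory:
   step    t(s)  obj.x    obj.z    obj.vx   obj.vz 
     93  0.2026   +0.122  +0.027  +0.850  -0.299
    186  0.4052   +0.381  -0.064  +1.700  -0.599
    279  0.6078   +0.811  -0.216  +2.551  -0.898


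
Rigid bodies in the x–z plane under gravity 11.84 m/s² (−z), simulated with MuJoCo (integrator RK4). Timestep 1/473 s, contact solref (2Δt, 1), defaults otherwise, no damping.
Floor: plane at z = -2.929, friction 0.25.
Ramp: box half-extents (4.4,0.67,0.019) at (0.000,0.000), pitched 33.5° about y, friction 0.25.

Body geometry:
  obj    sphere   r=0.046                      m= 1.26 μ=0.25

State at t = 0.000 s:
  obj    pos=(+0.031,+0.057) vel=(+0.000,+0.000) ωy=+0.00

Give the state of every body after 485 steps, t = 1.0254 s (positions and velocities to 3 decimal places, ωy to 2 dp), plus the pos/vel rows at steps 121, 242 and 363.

State at t = 1.0254 s:
  obj    pos=(+2.078,-1.297) vel=(+3.991,-2.642) ωy=+104.04

Key-timestep trajectory:
   step    t(s)  obj.x    obj.z    obj.vx   obj.vz 
    121  0.2558   +0.159  -0.027  +0.996  -0.659
    242  0.5116   +0.541  -0.280  +1.992  -1.318
    363  0.7674   +1.178  -0.701  +2.987  -1.977


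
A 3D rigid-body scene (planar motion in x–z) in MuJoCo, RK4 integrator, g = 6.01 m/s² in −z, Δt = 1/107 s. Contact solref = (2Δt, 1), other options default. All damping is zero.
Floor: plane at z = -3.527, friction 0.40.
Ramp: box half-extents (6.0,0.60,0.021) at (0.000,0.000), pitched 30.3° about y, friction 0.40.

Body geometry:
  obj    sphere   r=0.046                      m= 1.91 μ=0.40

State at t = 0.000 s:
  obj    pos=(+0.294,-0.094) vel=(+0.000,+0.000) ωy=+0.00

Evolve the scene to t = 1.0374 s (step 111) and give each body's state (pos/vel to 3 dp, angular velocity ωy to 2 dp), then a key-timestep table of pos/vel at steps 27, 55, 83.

State at t = 1.0374 s:
  obj    pos=(+1.300,-0.682) vel=(+1.940,-1.134) ωy=+48.83

Key-timestep trajectory:
   step    t(s)  obj.x    obj.z    obj.vx   obj.vz 
     27  0.2523   +0.354  -0.129  +0.472  -0.276
     55  0.5140   +0.541  -0.239  +0.961  -0.562
     83  0.7757   +0.857  -0.423  +1.451  -0.848


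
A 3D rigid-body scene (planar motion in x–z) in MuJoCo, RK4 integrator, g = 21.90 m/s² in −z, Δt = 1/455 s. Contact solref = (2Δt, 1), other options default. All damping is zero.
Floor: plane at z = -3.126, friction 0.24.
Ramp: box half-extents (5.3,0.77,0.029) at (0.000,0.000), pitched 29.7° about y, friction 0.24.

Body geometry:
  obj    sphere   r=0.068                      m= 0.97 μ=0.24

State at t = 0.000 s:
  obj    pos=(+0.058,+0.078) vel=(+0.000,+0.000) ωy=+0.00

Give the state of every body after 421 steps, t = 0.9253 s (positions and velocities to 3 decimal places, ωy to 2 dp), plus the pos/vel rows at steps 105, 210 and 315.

State at t = 0.9253 s:
  obj    pos=(+2.940,-1.565) vel=(+6.229,-3.553) ωy=+105.45

Key-timestep trajectory:
   step    t(s)  obj.x    obj.z    obj.vx   obj.vz 
    105  0.2308   +0.238  -0.024  +1.554  -0.886
    210  0.4615   +0.775  -0.331  +3.107  -1.772
    315  0.6923   +1.672  -0.842  +4.661  -2.659


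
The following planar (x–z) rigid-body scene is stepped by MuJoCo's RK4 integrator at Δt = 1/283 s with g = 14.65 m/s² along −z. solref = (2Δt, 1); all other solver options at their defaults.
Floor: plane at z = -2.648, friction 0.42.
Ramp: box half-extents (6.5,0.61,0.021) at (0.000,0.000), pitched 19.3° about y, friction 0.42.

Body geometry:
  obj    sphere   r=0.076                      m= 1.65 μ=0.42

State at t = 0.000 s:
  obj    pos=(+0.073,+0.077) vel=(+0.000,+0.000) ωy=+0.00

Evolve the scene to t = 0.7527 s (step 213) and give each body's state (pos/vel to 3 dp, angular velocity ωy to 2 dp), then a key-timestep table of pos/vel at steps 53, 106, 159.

State at t = 0.7527 s:
  obj    pos=(+0.998,-0.247) vel=(+2.457,-0.860) ωy=+34.25

Key-timestep trajectory:
   step    t(s)  obj.x    obj.z    obj.vx   obj.vz 
     53  0.1873   +0.130  +0.057  +0.611  -0.214
    106  0.3746   +0.302  -0.003  +1.223  -0.428
    159  0.5618   +0.588  -0.103  +1.834  -0.642


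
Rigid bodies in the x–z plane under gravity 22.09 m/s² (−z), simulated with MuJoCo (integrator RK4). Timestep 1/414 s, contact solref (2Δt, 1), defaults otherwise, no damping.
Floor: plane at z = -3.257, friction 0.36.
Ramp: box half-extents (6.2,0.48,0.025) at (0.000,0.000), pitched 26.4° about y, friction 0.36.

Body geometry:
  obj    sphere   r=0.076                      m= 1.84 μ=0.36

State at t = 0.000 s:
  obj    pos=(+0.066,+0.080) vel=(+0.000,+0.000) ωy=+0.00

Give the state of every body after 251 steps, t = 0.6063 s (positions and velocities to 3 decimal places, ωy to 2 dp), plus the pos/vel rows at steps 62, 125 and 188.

State at t = 0.6063 s:
  obj    pos=(+1.221,-0.493) vel=(+3.810,-1.891) ωy=+55.96

Key-timestep trajectory:
   step    t(s)  obj.x    obj.z    obj.vx   obj.vz 
     62  0.1498   +0.137  +0.045  +0.941  -0.467
    125  0.3019   +0.352  -0.062  +1.898  -0.942
    188  0.4541   +0.714  -0.242  +2.854  -1.417


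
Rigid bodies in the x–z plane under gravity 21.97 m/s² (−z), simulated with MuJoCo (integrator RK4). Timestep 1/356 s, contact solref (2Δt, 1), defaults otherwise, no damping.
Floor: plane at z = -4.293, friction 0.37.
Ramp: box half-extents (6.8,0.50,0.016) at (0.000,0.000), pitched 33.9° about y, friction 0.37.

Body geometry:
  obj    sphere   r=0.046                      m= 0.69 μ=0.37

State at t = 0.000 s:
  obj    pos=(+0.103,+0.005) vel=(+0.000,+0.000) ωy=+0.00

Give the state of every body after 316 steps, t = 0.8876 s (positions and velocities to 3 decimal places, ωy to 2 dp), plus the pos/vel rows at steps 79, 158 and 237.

State at t = 0.8876 s:
  obj    pos=(+2.965,-1.918) vel=(+6.449,-4.333) ωy=+168.88

Key-timestep trajectory:
   step    t(s)  obj.x    obj.z    obj.vx   obj.vz 
     79  0.2219   +0.282  -0.115  +1.612  -1.083
    158  0.4438   +0.819  -0.476  +3.224  -2.167
    237  0.6657   +1.713  -1.077  +4.836  -3.250


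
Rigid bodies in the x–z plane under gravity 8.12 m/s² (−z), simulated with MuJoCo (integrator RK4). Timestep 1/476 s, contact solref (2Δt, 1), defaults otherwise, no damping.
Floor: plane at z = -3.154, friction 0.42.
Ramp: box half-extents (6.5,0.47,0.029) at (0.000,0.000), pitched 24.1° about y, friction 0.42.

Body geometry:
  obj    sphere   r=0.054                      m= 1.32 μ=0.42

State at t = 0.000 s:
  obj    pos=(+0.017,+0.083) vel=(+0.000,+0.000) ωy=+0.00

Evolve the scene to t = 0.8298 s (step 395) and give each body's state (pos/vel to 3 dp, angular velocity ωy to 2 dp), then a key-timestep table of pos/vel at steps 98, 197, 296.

State at t = 0.8298 s:
  obj    pos=(+0.762,-0.250) vel=(+1.794,-0.803) ωy=+36.39

Key-timestep trajectory:
   step    t(s)  obj.x    obj.z    obj.vx   obj.vz 
     98  0.2059   +0.063  +0.063  +0.445  -0.199
    197  0.4139   +0.202  +0.000  +0.895  -0.400
    296  0.6218   +0.435  -0.104  +1.344  -0.601


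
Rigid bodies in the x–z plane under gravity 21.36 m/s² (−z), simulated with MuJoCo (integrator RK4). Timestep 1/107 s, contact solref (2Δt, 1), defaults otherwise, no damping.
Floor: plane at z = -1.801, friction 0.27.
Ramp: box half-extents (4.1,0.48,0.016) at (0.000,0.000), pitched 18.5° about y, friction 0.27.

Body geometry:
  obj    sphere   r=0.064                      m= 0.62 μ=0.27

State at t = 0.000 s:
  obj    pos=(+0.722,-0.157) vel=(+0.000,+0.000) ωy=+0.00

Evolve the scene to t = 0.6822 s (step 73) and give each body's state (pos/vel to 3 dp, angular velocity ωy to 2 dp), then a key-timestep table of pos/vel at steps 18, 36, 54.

State at t = 0.6822 s:
  obj    pos=(+1.790,-0.515) vel=(+3.132,-1.048) ωy=+51.58

Key-timestep trajectory:
   step    t(s)  obj.x    obj.z    obj.vx   obj.vz 
     18  0.1682   +0.787  -0.179  +0.772  -0.258
     36  0.3364   +0.982  -0.244  +1.545  -0.517
     54  0.5047   +1.307  -0.353  +2.317  -0.775


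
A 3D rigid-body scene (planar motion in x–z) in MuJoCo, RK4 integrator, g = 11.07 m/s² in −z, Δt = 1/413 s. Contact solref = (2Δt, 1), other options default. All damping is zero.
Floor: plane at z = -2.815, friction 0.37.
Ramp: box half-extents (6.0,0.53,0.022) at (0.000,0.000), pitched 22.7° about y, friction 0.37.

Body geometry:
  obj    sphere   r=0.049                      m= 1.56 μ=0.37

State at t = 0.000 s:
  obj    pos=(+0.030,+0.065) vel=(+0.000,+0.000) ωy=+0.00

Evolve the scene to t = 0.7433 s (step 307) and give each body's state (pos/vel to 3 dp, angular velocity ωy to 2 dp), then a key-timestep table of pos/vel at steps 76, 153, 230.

State at t = 0.7433 s:
  obj    pos=(+0.808,-0.261) vel=(+2.093,-0.875) ωy=+46.29

Key-timestep trajectory:
   step    t(s)  obj.x    obj.z    obj.vx   obj.vz 
     76  0.1840   +0.078  +0.045  +0.518  -0.217
    153  0.3705   +0.223  -0.016  +1.043  -0.436
    230  0.5569   +0.466  -0.118  +1.568  -0.656


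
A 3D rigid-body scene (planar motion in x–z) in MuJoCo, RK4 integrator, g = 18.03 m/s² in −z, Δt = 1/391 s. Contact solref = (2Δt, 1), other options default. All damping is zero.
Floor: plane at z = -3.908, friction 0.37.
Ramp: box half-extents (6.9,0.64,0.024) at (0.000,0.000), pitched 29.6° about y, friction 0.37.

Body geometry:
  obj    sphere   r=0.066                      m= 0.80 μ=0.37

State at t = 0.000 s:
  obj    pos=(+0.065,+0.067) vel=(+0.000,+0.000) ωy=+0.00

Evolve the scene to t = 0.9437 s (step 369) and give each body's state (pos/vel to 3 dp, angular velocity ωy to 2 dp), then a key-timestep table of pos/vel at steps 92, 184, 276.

State at t = 0.9437 s:
  obj    pos=(+2.528,-1.333) vel=(+5.220,-2.965) ωy=+90.95

Key-timestep trajectory:
   step    t(s)  obj.x    obj.z    obj.vx   obj.vz 
     92  0.2353   +0.218  -0.020  +1.302  -0.739
    184  0.4706   +0.677  -0.281  +2.603  -1.479
    276  0.7059   +1.443  -0.716  +3.904  -2.218


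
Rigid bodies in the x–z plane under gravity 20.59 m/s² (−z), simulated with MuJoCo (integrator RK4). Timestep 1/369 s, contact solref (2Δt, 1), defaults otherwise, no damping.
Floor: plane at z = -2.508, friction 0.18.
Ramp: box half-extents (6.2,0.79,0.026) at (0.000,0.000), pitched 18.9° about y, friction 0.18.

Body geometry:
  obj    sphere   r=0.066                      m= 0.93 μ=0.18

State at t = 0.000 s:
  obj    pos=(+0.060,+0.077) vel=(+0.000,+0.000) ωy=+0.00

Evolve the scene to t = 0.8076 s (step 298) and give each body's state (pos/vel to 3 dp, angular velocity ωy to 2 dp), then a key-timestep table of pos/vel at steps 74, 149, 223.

State at t = 0.8076 s:
  obj    pos=(+1.530,-0.427) vel=(+3.640,-1.246) ωy=+58.28

Key-timestep trajectory:
   step    t(s)  obj.x    obj.z    obj.vx   obj.vz 
     74  0.2005   +0.151  +0.046  +0.904  -0.310
    149  0.4038   +0.427  -0.049  +1.820  -0.623
    223  0.6043   +0.883  -0.205  +2.724  -0.933


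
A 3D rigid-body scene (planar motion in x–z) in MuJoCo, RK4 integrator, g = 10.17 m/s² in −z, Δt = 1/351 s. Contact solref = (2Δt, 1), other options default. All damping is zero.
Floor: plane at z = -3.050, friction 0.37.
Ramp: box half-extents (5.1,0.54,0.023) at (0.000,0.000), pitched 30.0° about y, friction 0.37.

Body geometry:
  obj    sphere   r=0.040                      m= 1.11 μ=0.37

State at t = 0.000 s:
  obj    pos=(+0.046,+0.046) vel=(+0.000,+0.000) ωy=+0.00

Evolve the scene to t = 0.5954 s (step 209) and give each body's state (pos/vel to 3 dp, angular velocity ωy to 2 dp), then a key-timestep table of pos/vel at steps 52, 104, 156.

State at t = 0.5954 s:
  obj    pos=(+0.604,-0.276) vel=(+1.873,-1.081) ωy=+54.06

Key-timestep trajectory:
   step    t(s)  obj.x    obj.z    obj.vx   obj.vz 
     52  0.1481   +0.081  +0.026  +0.466  -0.269
    104  0.2963   +0.184  -0.034  +0.932  -0.538
    156  0.4444   +0.357  -0.133  +1.398  -0.807


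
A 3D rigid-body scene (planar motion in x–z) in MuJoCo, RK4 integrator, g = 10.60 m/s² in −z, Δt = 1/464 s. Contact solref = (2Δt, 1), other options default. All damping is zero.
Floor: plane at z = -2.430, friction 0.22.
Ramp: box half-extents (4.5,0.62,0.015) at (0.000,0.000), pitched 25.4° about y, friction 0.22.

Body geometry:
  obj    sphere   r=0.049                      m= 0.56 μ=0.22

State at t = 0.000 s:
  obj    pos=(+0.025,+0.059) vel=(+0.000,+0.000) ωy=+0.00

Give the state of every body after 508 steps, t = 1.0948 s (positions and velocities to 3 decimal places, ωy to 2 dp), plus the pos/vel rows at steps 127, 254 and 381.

State at t = 1.0948 s:
  obj    pos=(+1.783,-0.776) vel=(+3.212,-1.525) ωy=+72.56

Key-timestep trajectory:
   step    t(s)  obj.x    obj.z    obj.vx   obj.vz 
    127  0.2737   +0.135  +0.007  +0.803  -0.381
    254  0.5474   +0.465  -0.150  +1.606  -0.763
    381  0.8211   +1.014  -0.411  +2.409  -1.144


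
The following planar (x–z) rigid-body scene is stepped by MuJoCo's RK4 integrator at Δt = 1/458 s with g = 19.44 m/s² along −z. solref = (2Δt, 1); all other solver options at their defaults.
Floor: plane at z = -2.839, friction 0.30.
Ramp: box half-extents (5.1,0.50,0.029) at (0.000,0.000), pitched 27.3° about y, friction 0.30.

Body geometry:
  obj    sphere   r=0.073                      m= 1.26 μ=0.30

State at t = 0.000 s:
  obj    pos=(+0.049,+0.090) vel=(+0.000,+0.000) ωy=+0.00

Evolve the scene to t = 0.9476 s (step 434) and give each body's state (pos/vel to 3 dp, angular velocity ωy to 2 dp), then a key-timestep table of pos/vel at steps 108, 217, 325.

State at t = 0.9476 s:
  obj    pos=(+2.590,-1.222) vel=(+5.363,-2.768) ωy=+82.66

Key-timestep trajectory:
   step    t(s)  obj.x    obj.z    obj.vx   obj.vz 
    108  0.2358   +0.206  +0.008  +1.335  -0.689
    217  0.4738   +0.684  -0.238  +2.681  -1.384
    325  0.7096   +1.474  -0.646  +4.016  -2.073


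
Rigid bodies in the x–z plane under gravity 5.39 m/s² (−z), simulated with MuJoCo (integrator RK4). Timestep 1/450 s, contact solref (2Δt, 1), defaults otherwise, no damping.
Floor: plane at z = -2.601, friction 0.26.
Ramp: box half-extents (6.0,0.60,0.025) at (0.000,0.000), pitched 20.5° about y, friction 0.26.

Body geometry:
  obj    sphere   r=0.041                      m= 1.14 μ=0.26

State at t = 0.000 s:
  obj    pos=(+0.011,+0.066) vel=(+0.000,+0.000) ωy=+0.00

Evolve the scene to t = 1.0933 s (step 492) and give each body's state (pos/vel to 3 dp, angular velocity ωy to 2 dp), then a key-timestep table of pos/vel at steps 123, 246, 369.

State at t = 1.0933 s:
  obj    pos=(+0.766,-0.216) vel=(+1.381,-0.516) ωy=+35.95

Key-timestep trajectory:
   step    t(s)  obj.x    obj.z    obj.vx   obj.vz 
    123  0.2733   +0.058  +0.049  +0.345  -0.129
    246  0.5467   +0.200  -0.004  +0.690  -0.258
    369  0.8200   +0.436  -0.092  +1.036  -0.387


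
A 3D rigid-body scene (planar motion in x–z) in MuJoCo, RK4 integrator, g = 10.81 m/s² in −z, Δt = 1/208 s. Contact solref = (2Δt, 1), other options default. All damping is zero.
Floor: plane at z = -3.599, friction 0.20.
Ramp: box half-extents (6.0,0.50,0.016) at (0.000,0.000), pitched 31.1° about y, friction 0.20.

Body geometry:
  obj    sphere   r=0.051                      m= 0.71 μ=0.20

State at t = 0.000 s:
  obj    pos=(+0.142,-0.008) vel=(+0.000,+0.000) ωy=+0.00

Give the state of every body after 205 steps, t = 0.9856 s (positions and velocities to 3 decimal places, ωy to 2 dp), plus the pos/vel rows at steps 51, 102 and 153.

State at t = 0.9856 s:
  obj    pos=(+1.801,-1.008) vel=(+3.366,-2.031) ωy=+77.05

Key-timestep trajectory:
   step    t(s)  obj.x    obj.z    obj.vx   obj.vz 
     51  0.2452   +0.245  -0.070  +0.838  -0.505
    102  0.4904   +0.553  -0.255  +1.675  -1.010
    153  0.7356   +1.066  -0.565  +2.512  -1.516


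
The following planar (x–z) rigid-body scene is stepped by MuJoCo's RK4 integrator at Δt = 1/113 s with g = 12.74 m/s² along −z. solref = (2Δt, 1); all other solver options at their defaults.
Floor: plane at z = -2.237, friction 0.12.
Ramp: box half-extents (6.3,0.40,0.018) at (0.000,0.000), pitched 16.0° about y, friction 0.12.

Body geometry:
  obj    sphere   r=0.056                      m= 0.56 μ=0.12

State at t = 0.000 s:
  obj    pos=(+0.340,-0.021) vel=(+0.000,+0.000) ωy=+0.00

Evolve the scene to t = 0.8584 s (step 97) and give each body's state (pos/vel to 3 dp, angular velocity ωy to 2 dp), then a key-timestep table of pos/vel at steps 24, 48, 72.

State at t = 0.8584 s:
  obj    pos=(+1.229,-0.275) vel=(+2.070,-0.594) ωy=+38.43

Key-timestep trajectory:
   step    t(s)  obj.x    obj.z    obj.vx   obj.vz 
     24  0.2124   +0.395  -0.036  +0.512  -0.147
     48  0.4248   +0.558  -0.083  +1.024  -0.294
     72  0.6372   +0.830  -0.161  +1.537  -0.441


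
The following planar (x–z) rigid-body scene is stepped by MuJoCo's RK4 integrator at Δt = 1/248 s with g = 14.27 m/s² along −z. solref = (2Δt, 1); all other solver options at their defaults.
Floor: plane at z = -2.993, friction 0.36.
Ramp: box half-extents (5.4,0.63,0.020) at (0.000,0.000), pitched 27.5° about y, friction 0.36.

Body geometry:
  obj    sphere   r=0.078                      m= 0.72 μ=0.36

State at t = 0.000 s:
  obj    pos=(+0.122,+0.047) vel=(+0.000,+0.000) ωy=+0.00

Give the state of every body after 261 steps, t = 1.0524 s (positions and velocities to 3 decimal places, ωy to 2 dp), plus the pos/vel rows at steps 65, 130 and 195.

State at t = 1.0524 s:
  obj    pos=(+2.434,-1.157) vel=(+4.394,-2.287) ωy=+63.50

Key-timestep trajectory:
   step    t(s)  obj.x    obj.z    obj.vx   obj.vz 
     65  0.2621   +0.265  -0.028  +1.094  -0.570
    130  0.5242   +0.696  -0.252  +2.189  -1.139
    195  0.7863   +1.413  -0.625  +3.283  -1.709


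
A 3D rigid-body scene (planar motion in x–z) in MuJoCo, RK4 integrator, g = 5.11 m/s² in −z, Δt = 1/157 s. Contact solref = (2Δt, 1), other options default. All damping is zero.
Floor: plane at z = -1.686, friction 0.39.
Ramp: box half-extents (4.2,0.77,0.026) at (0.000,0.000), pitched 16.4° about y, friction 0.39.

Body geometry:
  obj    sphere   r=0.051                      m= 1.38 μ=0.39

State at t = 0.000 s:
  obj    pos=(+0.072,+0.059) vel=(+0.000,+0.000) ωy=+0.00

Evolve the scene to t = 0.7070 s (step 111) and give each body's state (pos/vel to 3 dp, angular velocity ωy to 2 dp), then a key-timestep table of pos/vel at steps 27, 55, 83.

State at t = 0.7070 s:
  obj    pos=(+0.319,-0.014) vel=(+0.699,-0.206) ωy=+14.28

Key-timestep trajectory:
   step    t(s)  obj.x    obj.z    obj.vx   obj.vz 
     27  0.1720   +0.087  +0.055  +0.170  -0.050
     55  0.3503   +0.133  +0.041  +0.346  -0.102
     83  0.5287   +0.210  +0.018  +0.523  -0.154


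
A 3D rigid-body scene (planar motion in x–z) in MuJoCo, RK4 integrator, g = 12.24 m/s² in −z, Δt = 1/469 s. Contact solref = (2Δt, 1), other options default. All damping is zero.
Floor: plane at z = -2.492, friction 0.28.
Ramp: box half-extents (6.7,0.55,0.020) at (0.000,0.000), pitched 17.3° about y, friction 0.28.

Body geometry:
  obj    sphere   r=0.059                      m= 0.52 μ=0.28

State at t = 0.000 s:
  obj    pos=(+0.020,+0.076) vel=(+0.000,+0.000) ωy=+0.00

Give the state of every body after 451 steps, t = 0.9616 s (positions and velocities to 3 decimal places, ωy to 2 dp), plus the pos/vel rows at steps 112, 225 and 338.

State at t = 0.9616 s:
  obj    pos=(+1.168,-0.281) vel=(+2.387,-0.743) ωy=+42.37

Key-timestep trajectory:
   step    t(s)  obj.x    obj.z    obj.vx   obj.vz 
    112  0.2388   +0.091  +0.054  +0.593  -0.185
    225  0.4797   +0.306  -0.013  +1.191  -0.371
    338  0.7207   +0.665  -0.124  +1.789  -0.557


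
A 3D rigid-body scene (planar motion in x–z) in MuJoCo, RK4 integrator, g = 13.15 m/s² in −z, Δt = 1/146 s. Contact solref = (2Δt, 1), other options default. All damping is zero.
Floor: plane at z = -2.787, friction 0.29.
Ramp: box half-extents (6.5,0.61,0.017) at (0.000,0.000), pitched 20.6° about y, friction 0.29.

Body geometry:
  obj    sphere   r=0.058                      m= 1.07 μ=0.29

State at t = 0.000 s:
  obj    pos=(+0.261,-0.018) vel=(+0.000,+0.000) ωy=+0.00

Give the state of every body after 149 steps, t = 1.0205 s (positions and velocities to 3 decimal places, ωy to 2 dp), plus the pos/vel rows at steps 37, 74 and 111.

State at t = 1.0205 s:
  obj    pos=(+1.872,-0.624) vel=(+3.157,-1.187) ωy=+58.14

Key-timestep trajectory:
   step    t(s)  obj.x    obj.z    obj.vx   obj.vz 
     37  0.2534   +0.360  -0.055  +0.784  -0.295
     74  0.5068   +0.658  -0.167  +1.568  -0.589
    111  0.7603   +1.155  -0.354  +2.352  -0.884


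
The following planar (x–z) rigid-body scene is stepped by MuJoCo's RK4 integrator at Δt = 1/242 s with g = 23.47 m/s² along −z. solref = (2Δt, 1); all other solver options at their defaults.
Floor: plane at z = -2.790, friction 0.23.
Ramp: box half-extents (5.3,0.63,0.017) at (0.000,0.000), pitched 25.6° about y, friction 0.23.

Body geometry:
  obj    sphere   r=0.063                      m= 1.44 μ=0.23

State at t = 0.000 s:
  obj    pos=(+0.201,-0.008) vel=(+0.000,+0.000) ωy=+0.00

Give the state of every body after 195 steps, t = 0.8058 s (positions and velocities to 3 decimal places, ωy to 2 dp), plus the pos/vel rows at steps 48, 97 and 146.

State at t = 0.8058 s:
  obj    pos=(+2.322,-1.024) vel=(+5.264,-2.522) ωy=+92.63

Key-timestep trajectory:
   step    t(s)  obj.x    obj.z    obj.vx   obj.vz 
     48  0.1983   +0.330  -0.069  +1.296  -0.621
     97  0.4008   +0.726  -0.259  +2.619  -1.255
    146  0.6033   +1.390  -0.577  +3.941  -1.888


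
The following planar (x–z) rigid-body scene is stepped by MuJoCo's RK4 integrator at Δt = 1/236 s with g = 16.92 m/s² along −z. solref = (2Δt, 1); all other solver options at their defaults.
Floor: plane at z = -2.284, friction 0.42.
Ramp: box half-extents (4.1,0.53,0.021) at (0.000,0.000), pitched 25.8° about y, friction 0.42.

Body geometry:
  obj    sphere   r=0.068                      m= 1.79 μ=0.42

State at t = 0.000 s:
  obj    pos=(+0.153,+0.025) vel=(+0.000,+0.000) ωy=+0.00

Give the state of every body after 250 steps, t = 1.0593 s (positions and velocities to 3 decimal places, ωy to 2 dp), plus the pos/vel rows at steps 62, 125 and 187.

State at t = 1.0593 s:
  obj    pos=(+2.810,-1.260) vel=(+5.017,-2.425) ωy=+81.93

Key-timestep trajectory:
   step    t(s)  obj.x    obj.z    obj.vx   obj.vz 
     62  0.2627   +0.316  -0.054  +1.244  -0.602
    125  0.5297   +0.817  -0.296  +2.508  -1.213
    187  0.7924   +1.640  -0.694  +3.753  -1.814


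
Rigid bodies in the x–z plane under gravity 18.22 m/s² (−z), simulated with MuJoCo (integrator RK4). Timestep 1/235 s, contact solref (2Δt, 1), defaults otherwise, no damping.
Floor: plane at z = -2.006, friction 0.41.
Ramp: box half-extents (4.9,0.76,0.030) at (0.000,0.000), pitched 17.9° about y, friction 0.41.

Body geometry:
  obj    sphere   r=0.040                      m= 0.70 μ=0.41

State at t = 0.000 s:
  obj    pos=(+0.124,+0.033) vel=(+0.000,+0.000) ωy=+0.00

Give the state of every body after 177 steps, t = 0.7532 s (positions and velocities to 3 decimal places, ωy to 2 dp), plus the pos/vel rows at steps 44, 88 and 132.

State at t = 0.7532 s:
  obj    pos=(+1.204,-0.315) vel=(+2.867,-0.926) ωy=+75.31

Key-timestep trajectory:
   step    t(s)  obj.x    obj.z    obj.vx   obj.vz 
     44  0.1872   +0.191  +0.012  +0.713  -0.230
     88  0.3745   +0.391  -0.053  +1.425  -0.460
    132  0.5617   +0.725  -0.161  +2.138  -0.691


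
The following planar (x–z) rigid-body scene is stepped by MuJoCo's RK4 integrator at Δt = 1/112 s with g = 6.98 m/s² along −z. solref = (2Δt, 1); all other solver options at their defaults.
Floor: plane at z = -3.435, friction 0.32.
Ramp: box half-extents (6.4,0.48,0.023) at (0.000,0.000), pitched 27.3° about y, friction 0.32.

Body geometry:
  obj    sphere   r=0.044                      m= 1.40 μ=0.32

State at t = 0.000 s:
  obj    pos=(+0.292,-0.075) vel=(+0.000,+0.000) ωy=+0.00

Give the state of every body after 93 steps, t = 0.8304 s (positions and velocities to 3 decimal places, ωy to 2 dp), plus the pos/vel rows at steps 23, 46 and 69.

State at t = 0.8304 s:
  obj    pos=(+0.993,-0.437) vel=(+1.687,-0.871) ωy=+43.14

Key-timestep trajectory:
   step    t(s)  obj.x    obj.z    obj.vx   obj.vz 
     23  0.2054   +0.335  -0.097  +0.417  -0.215
     46  0.4107   +0.463  -0.164  +0.835  -0.431
     69  0.6161   +0.678  -0.274  +1.252  -0.646


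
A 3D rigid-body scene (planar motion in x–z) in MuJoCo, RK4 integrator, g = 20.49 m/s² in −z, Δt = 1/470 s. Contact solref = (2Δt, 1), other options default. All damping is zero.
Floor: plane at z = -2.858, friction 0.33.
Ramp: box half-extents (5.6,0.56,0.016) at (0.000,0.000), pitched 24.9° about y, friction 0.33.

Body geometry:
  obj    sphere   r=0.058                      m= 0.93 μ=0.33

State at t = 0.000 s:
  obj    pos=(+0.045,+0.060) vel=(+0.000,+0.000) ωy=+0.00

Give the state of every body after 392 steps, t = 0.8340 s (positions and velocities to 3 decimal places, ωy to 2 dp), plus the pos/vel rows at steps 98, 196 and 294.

State at t = 0.8340 s:
  obj    pos=(+1.989,-0.842) vel=(+4.662,-2.164) ωy=+88.60

Key-timestep trajectory:
   step    t(s)  obj.x    obj.z    obj.vx   obj.vz 
     98  0.2085   +0.167  +0.004  +1.166  -0.541
    196  0.4170   +0.531  -0.165  +2.331  -1.082
    294  0.6255   +1.139  -0.447  +3.496  -1.623


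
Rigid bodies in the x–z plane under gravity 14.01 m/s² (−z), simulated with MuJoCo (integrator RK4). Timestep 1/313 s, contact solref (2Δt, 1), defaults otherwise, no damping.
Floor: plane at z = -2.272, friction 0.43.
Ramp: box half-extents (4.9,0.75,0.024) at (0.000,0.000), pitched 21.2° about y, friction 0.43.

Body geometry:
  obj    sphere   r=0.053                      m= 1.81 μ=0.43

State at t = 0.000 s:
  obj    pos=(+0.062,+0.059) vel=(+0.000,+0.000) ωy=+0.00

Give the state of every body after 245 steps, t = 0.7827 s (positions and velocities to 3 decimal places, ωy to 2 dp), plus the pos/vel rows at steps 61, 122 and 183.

State at t = 0.7827 s:
  obj    pos=(+1.096,-0.342) vel=(+2.641,-1.024) ωy=+53.44

Key-timestep trajectory:
   step    t(s)  obj.x    obj.z    obj.vx   obj.vz 
     61  0.1949   +0.126  +0.034  +0.658  -0.255
    122  0.3898   +0.318  -0.041  +1.315  -0.510
    183  0.5847   +0.639  -0.165  +1.973  -0.765


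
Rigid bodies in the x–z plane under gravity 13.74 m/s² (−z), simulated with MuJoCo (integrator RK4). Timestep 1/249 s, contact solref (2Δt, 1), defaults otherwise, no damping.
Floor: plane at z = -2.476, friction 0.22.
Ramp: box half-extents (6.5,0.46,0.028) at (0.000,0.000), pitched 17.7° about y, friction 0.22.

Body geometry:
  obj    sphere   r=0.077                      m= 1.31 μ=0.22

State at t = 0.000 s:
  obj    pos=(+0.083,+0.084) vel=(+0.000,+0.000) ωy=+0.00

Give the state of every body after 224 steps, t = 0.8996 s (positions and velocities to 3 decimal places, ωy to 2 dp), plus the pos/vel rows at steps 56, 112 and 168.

State at t = 0.8996 s:
  obj    pos=(+1.233,-0.283) vel=(+2.557,-0.816) ωy=+34.86

Key-timestep trajectory:
   step    t(s)  obj.x    obj.z    obj.vx   obj.vz 
     56  0.2249   +0.155  +0.061  +0.639  -0.204
    112  0.4498   +0.371  -0.008  +1.279  -0.408
    168  0.6747   +0.730  -0.123  +1.918  -0.612


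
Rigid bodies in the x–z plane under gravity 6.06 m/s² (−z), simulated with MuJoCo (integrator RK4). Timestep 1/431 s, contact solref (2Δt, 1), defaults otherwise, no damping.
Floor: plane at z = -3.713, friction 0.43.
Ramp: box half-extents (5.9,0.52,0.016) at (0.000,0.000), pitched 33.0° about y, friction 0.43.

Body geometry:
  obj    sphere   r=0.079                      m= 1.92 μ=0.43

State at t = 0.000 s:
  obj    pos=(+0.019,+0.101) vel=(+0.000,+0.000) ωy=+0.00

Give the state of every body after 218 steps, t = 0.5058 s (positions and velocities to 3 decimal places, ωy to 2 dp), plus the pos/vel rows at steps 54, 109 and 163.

State at t = 0.5058 s:
  obj    pos=(+0.272,-0.063) vel=(+1.000,-0.649) ωy=+15.09

Key-timestep trajectory:
   step    t(s)  obj.x    obj.z    obj.vx   obj.vz 
     54  0.1253   +0.035  +0.091  +0.248  -0.161
    109  0.2529   +0.082  +0.060  +0.500  -0.325
    163  0.3782   +0.160  +0.009  +0.748  -0.486


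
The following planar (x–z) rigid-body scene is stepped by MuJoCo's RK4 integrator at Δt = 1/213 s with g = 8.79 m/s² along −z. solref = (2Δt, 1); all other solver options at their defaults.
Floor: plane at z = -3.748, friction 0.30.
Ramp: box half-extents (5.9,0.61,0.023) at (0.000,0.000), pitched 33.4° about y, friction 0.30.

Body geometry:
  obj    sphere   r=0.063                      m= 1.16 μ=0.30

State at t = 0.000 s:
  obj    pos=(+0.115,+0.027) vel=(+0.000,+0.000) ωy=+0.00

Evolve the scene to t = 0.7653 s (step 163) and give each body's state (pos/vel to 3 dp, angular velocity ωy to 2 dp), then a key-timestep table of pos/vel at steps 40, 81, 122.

State at t = 0.7653 s:
  obj    pos=(+0.960,-0.530) vel=(+2.208,-1.456) ωy=+41.97

Key-timestep trajectory:
   step    t(s)  obj.x    obj.z    obj.vx   obj.vz 
     40  0.1878   +0.166  -0.006  +0.542  -0.357
     81  0.3803   +0.324  -0.110  +1.097  -0.724
    122  0.5728   +0.589  -0.285  +1.653  -1.090


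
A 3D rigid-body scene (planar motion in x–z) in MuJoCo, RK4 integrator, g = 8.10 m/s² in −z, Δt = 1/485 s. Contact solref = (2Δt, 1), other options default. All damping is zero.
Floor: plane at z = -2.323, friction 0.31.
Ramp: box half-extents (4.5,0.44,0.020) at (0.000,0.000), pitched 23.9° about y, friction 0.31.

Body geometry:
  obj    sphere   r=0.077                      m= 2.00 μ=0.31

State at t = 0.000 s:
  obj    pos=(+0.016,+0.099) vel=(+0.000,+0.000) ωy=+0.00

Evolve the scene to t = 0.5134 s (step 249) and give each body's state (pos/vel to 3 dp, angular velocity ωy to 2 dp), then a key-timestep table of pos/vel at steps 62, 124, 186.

State at t = 0.5134 s:
  obj    pos=(+0.298,-0.026) vel=(+1.100,-0.488) ωy=+15.63

Key-timestep trajectory:
   step    t(s)  obj.x    obj.z    obj.vx   obj.vz 
     62  0.1278   +0.034  +0.091  +0.274  -0.121
    124  0.2557   +0.086  +0.068  +0.548  -0.243
    186  0.3835   +0.174  +0.029  +0.822  -0.364


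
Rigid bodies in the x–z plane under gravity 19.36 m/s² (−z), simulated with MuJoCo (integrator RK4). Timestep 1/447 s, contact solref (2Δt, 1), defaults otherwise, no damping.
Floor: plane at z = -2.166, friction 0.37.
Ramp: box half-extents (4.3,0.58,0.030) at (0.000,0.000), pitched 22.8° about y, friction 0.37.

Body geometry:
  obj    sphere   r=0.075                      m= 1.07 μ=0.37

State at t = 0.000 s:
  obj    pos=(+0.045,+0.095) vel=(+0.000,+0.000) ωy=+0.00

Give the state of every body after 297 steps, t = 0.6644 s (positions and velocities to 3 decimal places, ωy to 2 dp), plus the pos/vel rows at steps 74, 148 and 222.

State at t = 0.6644 s:
  obj    pos=(+1.136,-0.363) vel=(+3.282,-1.380) ωy=+47.47

Key-timestep trajectory:
   step    t(s)  obj.x    obj.z    obj.vx   obj.vz 
     74  0.1655   +0.113  +0.067  +0.818  -0.344
    148  0.3311   +0.316  -0.019  +1.636  -0.688
    222  0.4966   +0.654  -0.161  +2.454  -1.031


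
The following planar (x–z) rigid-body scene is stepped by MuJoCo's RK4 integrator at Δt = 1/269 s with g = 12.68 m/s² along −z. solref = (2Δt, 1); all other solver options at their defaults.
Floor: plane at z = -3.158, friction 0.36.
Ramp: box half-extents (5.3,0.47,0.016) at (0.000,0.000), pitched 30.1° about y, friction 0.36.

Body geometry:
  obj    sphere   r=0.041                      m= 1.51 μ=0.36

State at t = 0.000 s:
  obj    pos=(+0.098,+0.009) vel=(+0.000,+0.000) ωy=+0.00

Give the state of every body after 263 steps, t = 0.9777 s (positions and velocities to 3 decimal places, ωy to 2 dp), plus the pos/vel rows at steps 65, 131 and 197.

State at t = 0.9777 s:
  obj    pos=(+1.976,-1.080) vel=(+3.842,-2.227) ωy=+108.30

Key-timestep trajectory:
   step    t(s)  obj.x    obj.z    obj.vx   obj.vz 
     65  0.2416   +0.213  -0.057  +0.950  -0.551
    131  0.4870   +0.564  -0.261  +1.914  -1.109
    197  0.7323   +1.152  -0.602  +2.878  -1.668


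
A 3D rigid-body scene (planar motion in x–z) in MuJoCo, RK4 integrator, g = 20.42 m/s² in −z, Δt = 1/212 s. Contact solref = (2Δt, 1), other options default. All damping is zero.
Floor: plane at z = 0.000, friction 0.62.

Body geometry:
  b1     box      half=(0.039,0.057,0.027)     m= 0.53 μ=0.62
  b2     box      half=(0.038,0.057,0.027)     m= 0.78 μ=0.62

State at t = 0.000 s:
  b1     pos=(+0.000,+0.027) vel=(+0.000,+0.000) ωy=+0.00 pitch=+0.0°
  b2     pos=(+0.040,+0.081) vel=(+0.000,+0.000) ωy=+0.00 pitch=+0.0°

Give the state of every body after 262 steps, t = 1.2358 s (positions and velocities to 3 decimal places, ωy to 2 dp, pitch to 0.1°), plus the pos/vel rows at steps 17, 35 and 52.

State at t = 1.2358 s:
  b1     pos=(+0.000,+0.027) vel=(+0.000,+0.000) ωy=+0.00 pitch=+0.0°
  b2     pos=(+0.075,+0.038) vel=(+0.000,+0.000) ωy=+0.00 pitch=+90.0°

Key-timestep trajectory:
   step    t(s)  b1.x    b1.z    b1.vx   b1.vz   b2.x    b2.z    b2.vx   b2.vz 
     17  0.0802   +0.000  +0.027  +0.000  +0.000   +0.042  +0.081  +0.046  -0.004
     35  0.1651   +0.000  +0.027  -0.001  +0.000   +0.051  +0.078  +0.225  -0.109
     52  0.2453   +0.000  +0.027  +0.000  +0.000   +0.076  +0.034  +0.210  -0.279


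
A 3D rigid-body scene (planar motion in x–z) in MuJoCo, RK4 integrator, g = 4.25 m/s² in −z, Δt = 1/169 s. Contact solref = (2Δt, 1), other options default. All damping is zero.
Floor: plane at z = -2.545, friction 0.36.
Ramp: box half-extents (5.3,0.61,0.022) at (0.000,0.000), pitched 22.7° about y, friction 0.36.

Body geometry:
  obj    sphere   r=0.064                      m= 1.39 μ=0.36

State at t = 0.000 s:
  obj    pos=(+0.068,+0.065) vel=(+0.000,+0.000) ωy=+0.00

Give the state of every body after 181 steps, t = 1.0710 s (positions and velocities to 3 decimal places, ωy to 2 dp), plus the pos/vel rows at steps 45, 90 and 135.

State at t = 1.0710 s:
  obj    pos=(+0.688,-0.195) vel=(+1.158,-0.484) ωy=+19.60

Key-timestep trajectory:
   step    t(s)  obj.x    obj.z    obj.vx   obj.vz 
     45  0.2663   +0.106  +0.049  +0.288  -0.120
     90  0.5325   +0.221  +0.001  +0.576  -0.241
    135  0.7988   +0.413  -0.079  +0.863  -0.361


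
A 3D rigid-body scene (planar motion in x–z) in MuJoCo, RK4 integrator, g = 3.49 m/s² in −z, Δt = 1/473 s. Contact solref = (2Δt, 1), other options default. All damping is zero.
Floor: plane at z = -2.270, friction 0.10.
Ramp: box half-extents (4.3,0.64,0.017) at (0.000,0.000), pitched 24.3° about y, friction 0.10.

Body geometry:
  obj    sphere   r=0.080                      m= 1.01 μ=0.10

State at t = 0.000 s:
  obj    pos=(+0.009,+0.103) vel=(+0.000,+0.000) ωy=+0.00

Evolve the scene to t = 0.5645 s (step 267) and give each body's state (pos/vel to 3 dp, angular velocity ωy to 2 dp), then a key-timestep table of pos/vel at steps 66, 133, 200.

State at t = 0.5645 s:
  obj    pos=(+0.171,+0.029) vel=(+0.577,-0.256) ωy=+5.62

Key-timestep trajectory:
   step    t(s)  obj.x    obj.z    obj.vx   obj.vz 
     66  0.1395   +0.019  +0.098  +0.142  -0.064
    133  0.2812   +0.049  +0.084  +0.286  -0.130
    200  0.4228   +0.100  +0.061  +0.431  -0.195
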